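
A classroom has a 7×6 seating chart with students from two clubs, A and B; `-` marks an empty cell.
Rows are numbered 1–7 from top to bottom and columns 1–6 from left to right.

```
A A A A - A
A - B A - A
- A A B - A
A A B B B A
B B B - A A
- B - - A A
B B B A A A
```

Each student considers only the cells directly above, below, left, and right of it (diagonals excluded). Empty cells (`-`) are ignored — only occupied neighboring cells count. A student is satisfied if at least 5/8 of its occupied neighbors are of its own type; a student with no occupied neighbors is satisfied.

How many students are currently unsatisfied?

11

Row 1: (1,1)A 2/2 ✓ · (1,2)A 2/2 ✓ · (1,3)A 2/3 ✓ · (1,4)A 2/2 ✓ · (1,6)A 1/1 ✓
Row 2: (2,1)A 1/1 ✓ · (2,3)B 0/3 ✗ · (2,4)A 1/3 ✗ · (2,6)A 2/2 ✓
Row 3: (3,2)A 2/2 ✓ · (3,3)A 1/4 ✗ · (3,4)B 1/3 ✗ · (3,6)A 2/2 ✓
Row 4: (4,1)A 1/2 ✗ · (4,2)A 2/4 ✗ · (4,3)B 2/4 ✗ · (4,4)B 3/3 ✓ · (4,5)B 1/3 ✗ · (4,6)A 2/3 ✓
Row 5: (5,1)B 1/2 ✗ · (5,2)B 3/4 ✓ · (5,3)B 2/2 ✓ · (5,5)A 2/3 ✓ · (5,6)A 3/3 ✓
Row 6: (6,2)B 2/2 ✓ · (6,5)A 3/3 ✓ · (6,6)A 3/3 ✓
Row 7: (7,1)B 1/1 ✓ · (7,2)B 3/3 ✓ · (7,3)B 1/2 ✗ · (7,4)A 1/2 ✗ · (7,5)A 3/3 ✓ · (7,6)A 2/2 ✓
Unsatisfied: (2,3), (2,4), (3,3), (3,4), (4,1), (4,2), (4,3), (4,5), (5,1), (7,3), (7,4) — 11 in total.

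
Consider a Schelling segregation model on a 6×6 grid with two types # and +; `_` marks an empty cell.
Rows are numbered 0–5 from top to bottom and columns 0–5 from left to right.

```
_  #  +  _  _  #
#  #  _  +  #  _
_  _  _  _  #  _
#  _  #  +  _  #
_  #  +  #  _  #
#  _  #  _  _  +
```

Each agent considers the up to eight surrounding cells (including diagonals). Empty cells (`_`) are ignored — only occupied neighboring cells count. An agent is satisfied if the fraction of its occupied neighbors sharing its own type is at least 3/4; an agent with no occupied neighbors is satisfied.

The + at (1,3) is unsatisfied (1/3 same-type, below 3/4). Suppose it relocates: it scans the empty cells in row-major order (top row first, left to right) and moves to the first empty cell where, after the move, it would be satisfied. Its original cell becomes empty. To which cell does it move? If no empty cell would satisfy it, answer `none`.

Vacating (1,3). Empty cells in order:
  (0,0): 0/3 same-type → still unsatisfied.
  (0,3): 1/2 same-type → still unsatisfied.
  (0,4): 0/2 same-type → still unsatisfied.
  (1,2): 1/3 same-type → still unsatisfied.
  (1,5): 0/3 same-type → still unsatisfied.
  (2,0): 0/3 same-type → still unsatisfied.
  (2,1): 0/4 same-type → still unsatisfied.
  (2,2): 1/3 same-type → still unsatisfied.
  (2,3): 1/4 same-type → still unsatisfied.
  (2,5): 0/3 same-type → still unsatisfied.
  (3,1): 1/4 same-type → still unsatisfied.
  (3,4): 1/5 same-type → still unsatisfied.
  (4,0): 0/3 same-type → still unsatisfied.
  (4,4): 2/5 same-type → still unsatisfied.
  (5,1): 1/4 same-type → still unsatisfied.
  (5,3): 1/3 same-type → still unsatisfied.
  (5,4): 1/3 same-type → still unsatisfied.

none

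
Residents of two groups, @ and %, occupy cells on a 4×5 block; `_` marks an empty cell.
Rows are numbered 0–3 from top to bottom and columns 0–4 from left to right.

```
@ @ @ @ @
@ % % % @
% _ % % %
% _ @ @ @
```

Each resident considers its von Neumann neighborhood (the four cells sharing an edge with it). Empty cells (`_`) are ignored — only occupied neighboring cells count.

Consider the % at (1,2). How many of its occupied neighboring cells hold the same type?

3

Occupied neighbors of (1,2): (0,2)=@, (2,2)=%, (1,1)=%, (1,3)=%.
Same type (%): 3 of 4.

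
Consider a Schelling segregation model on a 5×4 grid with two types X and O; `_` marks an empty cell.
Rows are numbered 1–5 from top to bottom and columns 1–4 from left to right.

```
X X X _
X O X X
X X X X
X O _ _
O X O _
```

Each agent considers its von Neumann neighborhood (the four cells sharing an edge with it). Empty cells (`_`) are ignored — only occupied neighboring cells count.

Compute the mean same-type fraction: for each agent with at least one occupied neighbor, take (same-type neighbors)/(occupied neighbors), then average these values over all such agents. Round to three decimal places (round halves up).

Row 1: (1,1)X 2/2 · (1,2)X 2/3 · (1,3)X 2/2
Row 2: (2,1)X 2/3 · (2,2)O 0/4 · (2,3)X 3/4 · (2,4)X 2/2
Row 3: (3,1)X 3/3 · (3,2)X 2/4 · (3,3)X 3/3 · (3,4)X 2/2
Row 4: (4,1)X 1/3 · (4,2)O 0/3
Row 5: (5,1)O 0/2 · (5,2)X 0/3 · (5,3)O 0/1
Sum over 16 agents: 2/2 + 2/3 + 2/2 + 2/3 + 0/4 + 3/4 + 2/2 + 3/3 + 2/4 + 3/3 + 2/2 + 1/3 + 0/3 + 0/2 + 0/3 + 0/1 = 107/12; mean = 107/12 ÷ 16 = 107/192 = 0.557291… → 0.557.

0.557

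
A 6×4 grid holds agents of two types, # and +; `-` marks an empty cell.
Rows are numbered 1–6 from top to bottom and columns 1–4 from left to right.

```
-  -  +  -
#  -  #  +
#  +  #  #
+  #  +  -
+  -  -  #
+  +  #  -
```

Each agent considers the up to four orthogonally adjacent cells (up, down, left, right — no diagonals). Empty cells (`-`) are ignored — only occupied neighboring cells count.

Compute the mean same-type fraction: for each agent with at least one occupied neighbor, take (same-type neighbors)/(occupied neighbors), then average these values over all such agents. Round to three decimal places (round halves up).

Row 1: (1,3)+ 0/1
Row 2: (2,1)# 1/1 · (2,3)# 1/3 · (2,4)+ 0/2
Row 3: (3,1)# 1/3 · (3,2)+ 0/3 · (3,3)# 2/4 · (3,4)# 1/2
Row 4: (4,1)+ 1/3 · (4,2)# 0/3 · (4,3)+ 0/2
Row 5: (5,1)+ 2/2 · (5,4)# — no occupied neighbors
Row 6: (6,1)+ 2/2 · (6,2)+ 1/2 · (6,3)# 0/1
Sum over 15 agents: 0/1 + 1/1 + 1/3 + 0/2 + 1/3 + 0/3 + 2/4 + 1/2 + 1/3 + 0/3 + 0/2 + 2/2 + 2/2 + 1/2 + 0/1 = 11/2; mean = 11/2 ÷ 15 = 11/30 = 0.366666… → 0.367.

0.367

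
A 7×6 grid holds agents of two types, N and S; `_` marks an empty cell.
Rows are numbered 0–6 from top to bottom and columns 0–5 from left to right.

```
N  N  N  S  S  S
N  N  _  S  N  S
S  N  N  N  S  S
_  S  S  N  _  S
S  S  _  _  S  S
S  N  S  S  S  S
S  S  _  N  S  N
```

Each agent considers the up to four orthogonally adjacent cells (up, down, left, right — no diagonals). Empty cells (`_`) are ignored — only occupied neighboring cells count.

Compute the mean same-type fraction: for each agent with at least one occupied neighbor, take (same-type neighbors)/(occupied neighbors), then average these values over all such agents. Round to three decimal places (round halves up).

(0,0)N 2/2
(0,1)N 3/3
(0,2)N 1/2
(0,3)S 2/3
(0,4)S 2/3
(0,5)S 2/2
(1,0)N 2/3
(1,1)N 3/3
(1,3)S 1/3
(1,4)N 0/4
(1,5)S 2/3
(2,0)S 0/2
(2,1)N 2/4
(2,2)N 2/3
(2,3)N 2/4
(2,4)S 1/3
(2,5)S 3/3
(3,1)S 2/3
(3,2)S 1/3
(3,3)N 1/2
(3,5)S 2/2
(4,0)S 2/2
(4,1)S 2/3
(4,4)S 2/2
(4,5)S 3/3
(5,0)S 2/3
(5,1)N 0/4
(5,2)S 1/2
(5,3)S 2/3
(5,4)S 4/4
(5,5)S 2/3
(6,0)S 2/2
(6,1)S 1/2
(6,3)N 0/2
(6,4)S 1/3
(6,5)N 0/2
Sum over 36 agents: 2/2 + 3/3 + 1/2 + 2/3 + 2/3 + 2/2 + 2/3 + 3/3 + 1/3 + 0/4 + 2/3 + 0/2 + 2/4 + 2/3 + 2/4 + 1/3 + 3/3 + 2/3 + 1/3 + 1/2 + 2/2 + 2/2 + 2/3 + 2/2 + 3/3 + 2/3 + 0/4 + 1/2 + 2/3 + 4/4 + 2/3 + 2/2 + 1/2 + 0/2 + 1/3 + 0/2 = 22; mean = 22 ÷ 36 = 11/18 = 0.611111… → 0.611.

0.611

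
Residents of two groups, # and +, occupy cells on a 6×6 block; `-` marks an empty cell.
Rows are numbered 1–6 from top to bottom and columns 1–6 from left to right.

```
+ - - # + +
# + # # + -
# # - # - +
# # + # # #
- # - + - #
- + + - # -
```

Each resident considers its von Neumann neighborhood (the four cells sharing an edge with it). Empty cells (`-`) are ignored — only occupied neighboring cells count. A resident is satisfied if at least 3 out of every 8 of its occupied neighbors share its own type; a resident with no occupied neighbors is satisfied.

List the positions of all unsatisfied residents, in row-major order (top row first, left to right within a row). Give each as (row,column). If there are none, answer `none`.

Row 1: (1,1)+ 0/1 not · (1,4)# 1/2 satisfied · (1,5)+ 2/3 satisfied · (1,6)+ 1/1 satisfied
Row 2: (2,1)# 1/3 not · (2,2)+ 0/3 not · (2,3)# 1/2 satisfied · (2,4)# 3/4 satisfied · (2,5)+ 1/2 satisfied
Row 3: (3,1)# 3/3 satisfied · (3,2)# 2/3 satisfied · (3,4)# 2/2 satisfied · (3,6)+ 0/1 not
Row 4: (4,1)# 2/2 satisfied · (4,2)# 3/4 satisfied · (4,3)+ 0/2 not · (4,4)# 2/4 satisfied · (4,5)# 2/2 satisfied · (4,6)# 2/3 satisfied
Row 5: (5,2)# 1/2 satisfied · (5,4)+ 0/1 not · (5,6)# 1/1 satisfied
Row 6: (6,2)+ 1/2 satisfied · (6,3)+ 1/1 satisfied · (6,5)# 0/0 satisfied

(1,1), (2,1), (2,2), (3,6), (4,3), (5,4)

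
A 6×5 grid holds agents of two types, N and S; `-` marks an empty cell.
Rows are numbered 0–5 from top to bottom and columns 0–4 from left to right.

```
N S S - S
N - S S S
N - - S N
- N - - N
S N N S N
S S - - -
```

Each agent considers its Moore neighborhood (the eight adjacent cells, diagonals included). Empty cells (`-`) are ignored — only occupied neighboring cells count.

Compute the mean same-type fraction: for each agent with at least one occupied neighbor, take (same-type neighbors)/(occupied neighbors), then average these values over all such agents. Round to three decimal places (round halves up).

0.621

(0,0)N 1/2
(0,1)S 2/4
(0,2)S 3/3
(0,4)S 2/2
(1,0)N 2/3
(1,2)S 4/4
(1,3)S 5/6
(1,4)S 3/4
(2,0)N 2/2
(2,3)S 3/5
(2,4)N 1/4
(3,1)N 3/4
(3,4)N 2/4
(4,0)S 2/4
(4,1)N 2/5
(4,2)N 2/4
(4,3)S 0/3
(4,4)N 1/2
(5,0)S 2/3
(5,1)S 2/4
Sum over 20 agents: 1/2 + 2/4 + 3/3 + 2/2 + 2/3 + 4/4 + 5/6 + 3/4 + 2/2 + 3/5 + 1/4 + 3/4 + 2/4 + 2/4 + 2/5 + 2/4 + 0/3 + 1/2 + 2/3 + 2/4 = 149/12; mean = 149/12 ÷ 20 = 149/240 = 0.620833… → 0.621.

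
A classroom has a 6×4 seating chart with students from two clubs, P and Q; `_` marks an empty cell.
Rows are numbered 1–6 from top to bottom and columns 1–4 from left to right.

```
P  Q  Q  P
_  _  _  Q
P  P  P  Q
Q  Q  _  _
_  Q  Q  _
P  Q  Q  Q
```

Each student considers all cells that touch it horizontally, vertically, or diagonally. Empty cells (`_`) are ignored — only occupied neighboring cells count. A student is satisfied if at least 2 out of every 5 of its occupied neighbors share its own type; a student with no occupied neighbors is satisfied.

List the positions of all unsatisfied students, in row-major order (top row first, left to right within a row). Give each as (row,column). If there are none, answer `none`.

(1,1)P 0/1 not
(1,2)Q 1/2 satisfied
(1,3)Q 2/3 satisfied
(1,4)P 0/2 not
(2,4)Q 2/4 satisfied
(3,1)P 1/3 not
(3,2)P 2/4 satisfied
(3,3)P 1/4 not
(3,4)Q 1/2 satisfied
(4,1)Q 2/4 satisfied
(4,2)Q 3/6 satisfied
(5,2)Q 5/6 satisfied
(5,3)Q 5/5 satisfied
(6,1)P 0/2 not
(6,2)Q 3/4 satisfied
(6,3)Q 4/4 satisfied
(6,4)Q 2/2 satisfied

(1,1), (1,4), (3,1), (3,3), (6,1)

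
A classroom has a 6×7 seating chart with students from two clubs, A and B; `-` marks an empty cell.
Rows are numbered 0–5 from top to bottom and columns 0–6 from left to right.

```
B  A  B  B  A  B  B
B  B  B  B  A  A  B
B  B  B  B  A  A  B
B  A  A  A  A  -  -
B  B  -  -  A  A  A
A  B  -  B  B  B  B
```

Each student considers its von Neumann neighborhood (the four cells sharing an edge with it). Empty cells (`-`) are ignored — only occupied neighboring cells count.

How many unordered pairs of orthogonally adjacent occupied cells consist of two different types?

20

Scan each occupied cell's neighbors to the right and below so each pair is counted once.
Row 0: B(0,0)–A(0,1)≠ B(0,0)–B(1,0)= A(0,1)–B(0,2)≠ A(0,1)–B(1,1)≠ B(0,2)–B(0,3)= B(0,2)–B(1,2)= B(0,3)–A(0,4)≠ B(0,3)–B(1,3)= A(0,4)–B(0,5)≠ A(0,4)–A(1,4)= B(0,5)–B(0,6)= B(0,5)–A(1,5)≠ B(0,6)–B(1,6)=  → 6/13 unlike.
Row 1: B(1,0)–B(1,1)= B(1,0)–B(2,0)= B(1,1)–B(1,2)= B(1,1)–B(2,1)= B(1,2)–B(1,3)= B(1,2)–B(2,2)= B(1,3)–A(1,4)≠ B(1,3)–B(2,3)= A(1,4)–A(1,5)= A(1,4)–A(2,4)= A(1,5)–B(1,6)≠ A(1,5)–A(2,5)= B(1,6)–B(2,6)=  → 2/13 unlike.
Row 2: B(2,0)–B(2,1)= B(2,0)–B(3,0)= B(2,1)–B(2,2)= B(2,1)–A(3,1)≠ B(2,2)–B(2,3)= B(2,2)–A(3,2)≠ B(2,3)–A(2,4)≠ B(2,3)–A(3,3)≠ A(2,4)–A(2,5)= A(2,4)–A(3,4)= A(2,5)–B(2,6)≠  → 5/11 unlike.
Row 3: B(3,0)–A(3,1)≠ B(3,0)–B(4,0)= A(3,1)–A(3,2)= A(3,1)–B(4,1)≠ A(3,2)–A(3,3)= A(3,3)–A(3,4)= A(3,4)–A(4,4)=  → 2/7 unlike.
Row 4: B(4,0)–B(4,1)= B(4,0)–A(5,0)≠ B(4,1)–B(5,1)= A(4,4)–A(4,5)= A(4,4)–B(5,4)≠ A(4,5)–A(4,6)= A(4,5)–B(5,5)≠ A(4,6)–B(5,6)≠  → 4/8 unlike.
Row 5: A(5,0)–B(5,1)≠ B(5,3)–B(5,4)= B(5,4)–B(5,5)= B(5,5)–B(5,6)=  → 1/4 unlike.
Total adjacent occupied pairs: 56; unlike-type pairs: 20.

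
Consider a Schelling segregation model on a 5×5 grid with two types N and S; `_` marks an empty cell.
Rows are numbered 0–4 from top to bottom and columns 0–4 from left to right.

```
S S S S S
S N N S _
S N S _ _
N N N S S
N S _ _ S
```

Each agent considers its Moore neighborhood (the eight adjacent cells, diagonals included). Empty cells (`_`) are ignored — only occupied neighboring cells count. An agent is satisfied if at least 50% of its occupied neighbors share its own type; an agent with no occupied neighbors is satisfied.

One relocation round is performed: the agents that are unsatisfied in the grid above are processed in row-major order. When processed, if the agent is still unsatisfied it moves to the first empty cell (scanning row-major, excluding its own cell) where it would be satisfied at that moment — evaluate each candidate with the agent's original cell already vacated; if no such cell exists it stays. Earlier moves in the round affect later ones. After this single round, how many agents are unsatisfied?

1

Initially unsatisfied (in order): (1,1), (1,2), (2,0), (2,2), (3,2), (4,1).
  (1,1) → (4,2).
  (1,2): no empty cell satisfies it; stays.
  (2,0) → (1,1).
  (2,2) → (1,4).
  (3,2): now satisfied by earlier moves; stays.
  (4,1) → (2,3).
Resulting grid:
S S S S S
S S N S S
_ N _ S _
N N N S S
N _ N _ S
Unsatisfied now: (1,2).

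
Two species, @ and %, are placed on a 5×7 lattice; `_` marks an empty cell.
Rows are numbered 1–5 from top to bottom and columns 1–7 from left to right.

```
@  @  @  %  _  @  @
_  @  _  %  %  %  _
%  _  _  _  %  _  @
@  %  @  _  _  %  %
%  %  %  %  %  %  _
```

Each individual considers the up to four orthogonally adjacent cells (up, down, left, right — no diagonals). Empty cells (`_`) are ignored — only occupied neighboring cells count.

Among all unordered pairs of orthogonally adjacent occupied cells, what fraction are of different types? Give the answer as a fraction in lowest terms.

1/3

Scan each occupied cell's neighbors to the right and below so each pair is counted once.
From row 1: 2 unlike of 7 pairs (running 2/7).
From row 2: 0 unlike of 3 pairs (running 2/10).
From row 3: 2 unlike of 2 pairs (running 4/12).
From row 4: 4 unlike of 7 pairs (running 8/19).
From row 5: 0 unlike of 5 pairs (running 8/24).
Total adjacent occupied pairs: 24; unlike-type pairs: 8.
8/24 reduces to 1/3.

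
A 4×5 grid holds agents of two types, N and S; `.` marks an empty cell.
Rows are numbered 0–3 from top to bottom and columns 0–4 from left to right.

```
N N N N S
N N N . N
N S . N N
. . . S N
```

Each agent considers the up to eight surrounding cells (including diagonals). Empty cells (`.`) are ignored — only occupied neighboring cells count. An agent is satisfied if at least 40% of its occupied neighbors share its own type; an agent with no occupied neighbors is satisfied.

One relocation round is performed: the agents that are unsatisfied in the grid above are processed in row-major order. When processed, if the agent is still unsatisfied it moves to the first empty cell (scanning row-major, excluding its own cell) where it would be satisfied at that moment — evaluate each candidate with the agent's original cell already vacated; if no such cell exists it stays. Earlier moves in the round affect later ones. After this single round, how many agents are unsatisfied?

1

Initially unsatisfied (in order): (0,4), (2,1), (3,3).
  (0,4) → (2,2).
  (2,1) → (3,1).
  (3,3) → (3,0).
Resulting grid:
N N N N .
N N N . N
N . S N N
S S . . N
Unsatisfied now: (2,2).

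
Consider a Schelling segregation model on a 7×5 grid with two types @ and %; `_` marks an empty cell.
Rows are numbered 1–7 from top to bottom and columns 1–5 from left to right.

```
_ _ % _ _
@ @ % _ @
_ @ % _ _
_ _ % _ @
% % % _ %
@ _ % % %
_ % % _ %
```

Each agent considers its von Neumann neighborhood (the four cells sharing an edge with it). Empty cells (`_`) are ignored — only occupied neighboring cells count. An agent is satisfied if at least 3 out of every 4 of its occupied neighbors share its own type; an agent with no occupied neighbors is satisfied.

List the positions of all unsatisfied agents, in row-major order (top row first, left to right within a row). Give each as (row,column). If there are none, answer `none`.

(2,2), (2,3), (3,2), (3,3), (4,5), (5,1), (5,5), (6,1)

(1,3)% 1/1 ✓
(2,1)@ 1/1 ✓
(2,2)@ 2/3 ✗
(2,3)% 2/3 ✗
(2,5)@ 0/0 ✓
(3,2)@ 1/2 ✗
(3,3)% 2/3 ✗
(4,3)% 2/2 ✓
(4,5)@ 0/1 ✗
(5,1)% 1/2 ✗
(5,2)% 2/2 ✓
(5,3)% 3/3 ✓
(5,5)% 1/2 ✗
(6,1)@ 0/1 ✗
(6,3)% 3/3 ✓
(6,4)% 2/2 ✓
(6,5)% 3/3 ✓
(7,2)% 1/1 ✓
(7,3)% 2/2 ✓
(7,5)% 1/1 ✓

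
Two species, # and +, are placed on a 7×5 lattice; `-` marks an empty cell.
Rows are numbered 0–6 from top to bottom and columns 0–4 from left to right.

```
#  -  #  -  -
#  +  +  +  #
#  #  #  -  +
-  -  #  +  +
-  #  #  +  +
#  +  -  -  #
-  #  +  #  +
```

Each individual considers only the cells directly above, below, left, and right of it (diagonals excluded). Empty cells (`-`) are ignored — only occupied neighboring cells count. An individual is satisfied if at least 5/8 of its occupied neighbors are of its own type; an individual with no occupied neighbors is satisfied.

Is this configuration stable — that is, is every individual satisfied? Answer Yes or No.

(0,0)# 1/1 ✓
(0,2)# 0/1 ✗
(1,0)# 2/3 ✓
(1,1)+ 1/3 ✗
(1,2)+ 2/4 ✗
(1,3)+ 1/2 ✗
(1,4)# 0/2 ✗
(2,0)# 2/2 ✓
(2,1)# 2/3 ✓
(2,2)# 2/3 ✓
(2,4)+ 1/2 ✗
(3,2)# 2/3 ✓
(3,3)+ 2/3 ✓
(3,4)+ 3/3 ✓
(4,1)# 1/2 ✗
(4,2)# 2/3 ✓
(4,3)+ 2/3 ✓
(4,4)+ 2/3 ✓
(5,0)# 0/1 ✗
(5,1)+ 0/3 ✗
(5,4)# 0/2 ✗
(6,1)# 0/2 ✗
(6,2)+ 0/2 ✗
(6,3)# 0/2 ✗
(6,4)+ 0/2 ✗
For instance (0,2) has only 0/1 same-type neighbors, below 5/8.

No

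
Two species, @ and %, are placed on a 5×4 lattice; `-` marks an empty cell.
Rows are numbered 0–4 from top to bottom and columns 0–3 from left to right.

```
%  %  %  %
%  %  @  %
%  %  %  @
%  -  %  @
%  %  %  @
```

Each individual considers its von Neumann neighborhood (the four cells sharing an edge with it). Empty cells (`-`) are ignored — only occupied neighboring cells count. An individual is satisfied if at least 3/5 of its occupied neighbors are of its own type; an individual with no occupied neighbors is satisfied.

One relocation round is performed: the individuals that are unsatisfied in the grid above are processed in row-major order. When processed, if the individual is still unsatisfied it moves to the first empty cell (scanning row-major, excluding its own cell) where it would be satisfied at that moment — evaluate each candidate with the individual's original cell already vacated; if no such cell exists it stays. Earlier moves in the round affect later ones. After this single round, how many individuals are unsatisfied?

Initially unsatisfied (in order): (1,2), (1,3), (2,2), (2,3), (4,3).
  (1,2): no empty cell satisfies it; stays.
  (1,3) → (3,1).
  (2,2): no empty cell satisfies it; stays.
  (2,3): no empty cell satisfies it; stays.
  (4,3) → (1,3).
Resulting grid:
% % % %
% % @ @
% % % @
% % % @
% % % -
Unsatisfied now: (0,3), (1,2), (2,2), (3,3).

4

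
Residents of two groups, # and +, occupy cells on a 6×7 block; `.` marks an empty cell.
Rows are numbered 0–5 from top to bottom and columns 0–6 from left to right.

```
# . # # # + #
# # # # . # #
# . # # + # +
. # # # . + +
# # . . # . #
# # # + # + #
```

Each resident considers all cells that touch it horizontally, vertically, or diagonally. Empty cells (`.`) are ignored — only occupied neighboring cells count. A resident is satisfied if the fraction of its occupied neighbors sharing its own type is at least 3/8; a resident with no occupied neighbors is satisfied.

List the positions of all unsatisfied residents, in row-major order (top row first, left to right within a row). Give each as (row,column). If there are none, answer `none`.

(0,5), (2,4), (2,5), (4,6), (5,3), (5,4), (5,5)

(0,0)# 2/2 satisfied
(0,2)# 4/4 satisfied
(0,3)# 4/4 satisfied
(0,4)# 3/4 satisfied
(0,5)+ 0/4 not
(0,6)# 2/3 satisfied
(1,0)# 3/3 satisfied
(1,1)# 6/6 satisfied
(1,2)# 6/6 satisfied
(1,3)# 6/7 satisfied
(1,5)# 4/7 satisfied
(1,6)# 3/5 satisfied
(2,0)# 3/3 satisfied
(2,2)# 7/7 satisfied
(2,3)# 5/6 satisfied
(2,4)+ 1/6 not
(2,5)# 2/6 not
(2,6)+ 2/5 satisfied
(3,1)# 5/5 satisfied
(3,2)# 5/5 satisfied
(3,3)# 4/5 satisfied
(3,5)+ 3/6 satisfied
(3,6)+ 2/4 satisfied
(4,0)# 4/4 satisfied
(4,1)# 6/6 satisfied
(4,4)# 2/5 satisfied
(4,6)# 1/4 not
(5,0)# 3/3 satisfied
(5,1)# 4/4 satisfied
(5,2)# 2/3 satisfied
(5,3)+ 0/3 not
(5,4)# 1/3 not
(5,5)+ 0/4 not
(5,6)# 1/2 satisfied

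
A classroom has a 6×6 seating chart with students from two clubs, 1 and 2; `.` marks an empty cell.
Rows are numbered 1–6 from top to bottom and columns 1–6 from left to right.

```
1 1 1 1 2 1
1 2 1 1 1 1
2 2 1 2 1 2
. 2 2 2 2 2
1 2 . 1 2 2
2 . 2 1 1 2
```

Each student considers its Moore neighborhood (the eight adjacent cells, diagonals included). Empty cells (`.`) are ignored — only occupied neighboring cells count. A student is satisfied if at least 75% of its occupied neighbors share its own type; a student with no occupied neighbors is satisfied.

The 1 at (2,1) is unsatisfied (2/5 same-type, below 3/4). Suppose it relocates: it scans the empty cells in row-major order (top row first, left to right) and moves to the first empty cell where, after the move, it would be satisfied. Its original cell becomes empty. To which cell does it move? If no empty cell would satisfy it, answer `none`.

Vacating (2,1). Empty cells in order:
  (4,1): 1/5 same-type → still unsatisfied.
  (5,3): 2/7 same-type → still unsatisfied.
  (6,2): 1/4 same-type → still unsatisfied.

none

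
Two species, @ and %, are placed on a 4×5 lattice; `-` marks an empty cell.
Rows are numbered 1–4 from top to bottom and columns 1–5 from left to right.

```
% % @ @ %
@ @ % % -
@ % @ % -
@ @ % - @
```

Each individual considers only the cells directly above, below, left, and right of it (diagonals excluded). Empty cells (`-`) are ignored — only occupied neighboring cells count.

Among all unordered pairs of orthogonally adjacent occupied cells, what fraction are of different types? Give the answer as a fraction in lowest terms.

15/23

Scan each occupied cell's neighbors to the right and below so each pair is counted once.
From row 1: 6 unlike of 8 pairs (running 6/8).
From row 2: 3 unlike of 7 pairs (running 9/15).
From row 3: 5 unlike of 6 pairs (running 14/21).
From row 4: 1 unlike of 2 pairs (running 15/23).
Total adjacent occupied pairs: 23; unlike-type pairs: 15.
15/23 is already in lowest terms.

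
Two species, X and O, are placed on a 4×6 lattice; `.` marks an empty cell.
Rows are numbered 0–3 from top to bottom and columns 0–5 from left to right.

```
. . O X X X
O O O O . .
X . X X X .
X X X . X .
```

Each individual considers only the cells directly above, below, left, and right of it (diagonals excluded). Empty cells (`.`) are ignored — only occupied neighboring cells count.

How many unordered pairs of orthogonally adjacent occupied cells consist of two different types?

5

Scan each occupied cell's neighbors to the right and below so each pair is counted once.
Row 0: O(0,2)–X(0,3)≠ O(0,2)–O(1,2)= X(0,3)–X(0,4)= X(0,3)–O(1,3)≠ X(0,4)–X(0,5)=  → 2/5 unlike.
Row 1: O(1,0)–O(1,1)= O(1,0)–X(2,0)≠ O(1,1)–O(1,2)= O(1,2)–O(1,3)= O(1,2)–X(2,2)≠ O(1,3)–X(2,3)≠  → 3/6 unlike.
Row 2: X(2,0)–X(3,0)= X(2,2)–X(2,3)= X(2,2)–X(3,2)= X(2,3)–X(2,4)= X(2,4)–X(3,4)=  → 0/5 unlike.
Row 3: X(3,0)–X(3,1)= X(3,1)–X(3,2)=  → 0/2 unlike.
Total adjacent occupied pairs: 18; unlike-type pairs: 5.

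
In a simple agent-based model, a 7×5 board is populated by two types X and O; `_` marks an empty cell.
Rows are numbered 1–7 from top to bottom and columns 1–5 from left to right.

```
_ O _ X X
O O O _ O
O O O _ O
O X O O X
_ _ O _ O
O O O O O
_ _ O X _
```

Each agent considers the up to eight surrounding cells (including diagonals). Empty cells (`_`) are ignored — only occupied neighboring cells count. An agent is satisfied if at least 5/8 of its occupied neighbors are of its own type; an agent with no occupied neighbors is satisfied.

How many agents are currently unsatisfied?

Row 1: (1,2)O 3/3 ok · (1,4)X 1/3 unhappy · (1,5)X 1/2 unhappy
Row 2: (2,1)O 4/4 ok · (2,2)O 6/6 ok · (2,3)O 4/5 ok · (2,5)O 1/3 unhappy
Row 3: (3,1)O 4/5 ok · (3,2)O 7/8 ok · (3,3)O 5/6 ok · (3,5)O 2/3 ok
Row 4: (4,1)O 2/3 ok · (4,2)X 0/6 unhappy · (4,3)O 4/5 ok · (4,4)O 5/6 ok · (4,5)X 0/3 unhappy
Row 5: (5,3)O 5/6 ok · (5,5)O 3/4 ok
Row 6: (6,1)O 1/1 ok · (6,2)O 4/4 ok · (6,3)O 4/5 ok · (6,4)O 5/6 ok · (6,5)O 2/3 ok
Row 7: (7,3)O 3/4 ok · (7,4)X 0/4 unhappy
Unsatisfied: (1,4), (1,5), (2,5), (4,2), (4,5), (7,4) — 6 in total.

6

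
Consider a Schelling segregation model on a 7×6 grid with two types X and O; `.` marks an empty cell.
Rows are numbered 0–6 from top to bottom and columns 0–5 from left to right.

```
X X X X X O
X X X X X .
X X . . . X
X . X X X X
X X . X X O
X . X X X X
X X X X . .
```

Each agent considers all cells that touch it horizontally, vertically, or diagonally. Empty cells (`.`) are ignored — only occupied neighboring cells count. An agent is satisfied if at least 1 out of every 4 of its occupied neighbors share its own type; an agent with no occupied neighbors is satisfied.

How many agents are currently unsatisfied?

(0,0)X 3/3 satisfied
(0,1)X 5/5 satisfied
(0,2)X 5/5 satisfied
(0,3)X 5/5 satisfied
(0,4)X 3/4 satisfied
(0,5)O 0/2 not
(1,0)X 5/5 satisfied
(1,1)X 7/7 satisfied
(1,2)X 6/6 satisfied
(1,3)X 5/5 satisfied
(1,4)X 4/5 satisfied
(2,0)X 4/4 satisfied
(2,1)X 6/6 satisfied
(2,5)X 3/3 satisfied
(3,0)X 4/4 satisfied
(3,2)X 4/4 satisfied
(3,3)X 4/4 satisfied
(3,4)X 5/6 satisfied
(3,5)X 3/4 satisfied
(4,0)X 3/3 satisfied
(4,1)X 5/5 satisfied
(4,3)X 7/7 satisfied
(4,4)X 7/8 satisfied
(4,5)O 0/5 not
(5,0)X 4/4 satisfied
(5,2)X 6/6 satisfied
(5,3)X 6/6 satisfied
(5,4)X 5/6 satisfied
(5,5)X 2/3 satisfied
(6,0)X 2/2 satisfied
(6,1)X 4/4 satisfied
(6,2)X 4/4 satisfied
(6,3)X 4/4 satisfied
Unsatisfied: (0,5), (4,5) — 2 in total.

2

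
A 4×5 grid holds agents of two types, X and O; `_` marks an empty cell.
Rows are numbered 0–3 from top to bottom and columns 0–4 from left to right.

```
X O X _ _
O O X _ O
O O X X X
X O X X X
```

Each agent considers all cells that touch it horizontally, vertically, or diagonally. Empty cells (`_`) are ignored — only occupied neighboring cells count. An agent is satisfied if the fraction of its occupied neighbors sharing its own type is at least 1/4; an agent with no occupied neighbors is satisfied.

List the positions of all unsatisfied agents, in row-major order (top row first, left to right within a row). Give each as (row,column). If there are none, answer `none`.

(0,0), (1,4), (3,0)

Row 0: (0,0)X 0/3 ✗ · (0,1)O 2/5 ✓ · (0,2)X 1/3 ✓
Row 1: (1,0)O 4/5 ✓ · (1,1)O 4/8 ✓ · (1,2)X 3/6 ✓ · (1,4)O 0/2 ✗
Row 2: (2,0)O 4/5 ✓ · (2,1)O 4/8 ✓ · (2,2)X 4/7 ✓ · (2,3)X 6/7 ✓ · (2,4)X 3/4 ✓
Row 3: (3,0)X 0/3 ✗ · (3,1)O 2/5 ✓ · (3,2)X 3/5 ✓ · (3,3)X 5/5 ✓ · (3,4)X 3/3 ✓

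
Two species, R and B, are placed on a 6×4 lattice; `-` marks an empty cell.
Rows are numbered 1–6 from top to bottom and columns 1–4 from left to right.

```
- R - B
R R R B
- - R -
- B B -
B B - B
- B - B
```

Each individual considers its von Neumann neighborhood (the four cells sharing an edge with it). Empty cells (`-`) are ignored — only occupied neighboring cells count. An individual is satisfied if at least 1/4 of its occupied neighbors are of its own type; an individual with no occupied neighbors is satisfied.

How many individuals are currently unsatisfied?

0

(1,2)R 1/1 ok
(1,4)B 1/1 ok
(2,1)R 1/1 ok
(2,2)R 3/3 ok
(2,3)R 2/3 ok
(2,4)B 1/2 ok
(3,3)R 1/2 ok
(4,2)B 2/2 ok
(4,3)B 1/2 ok
(5,1)B 1/1 ok
(5,2)B 3/3 ok
(5,4)B 1/1 ok
(6,2)B 1/1 ok
(6,4)B 1/1 ok
Every one meets the threshold.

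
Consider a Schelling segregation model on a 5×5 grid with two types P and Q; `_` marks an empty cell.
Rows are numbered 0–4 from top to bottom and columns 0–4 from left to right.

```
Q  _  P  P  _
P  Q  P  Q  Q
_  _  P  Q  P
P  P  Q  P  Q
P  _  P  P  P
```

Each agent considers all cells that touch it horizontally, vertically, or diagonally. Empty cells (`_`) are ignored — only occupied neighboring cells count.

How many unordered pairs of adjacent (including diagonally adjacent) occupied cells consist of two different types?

Scan each occupied cell's neighbors to the right and below (and the two forward diagonals) so each pair is counted once.
Row 0: Q(0,0)–P(1,0)≠ Q(0,0)–Q(1,1)= P(0,2)–P(0,3)= P(0,2)–P(1,2)= P(0,2)–Q(1,3)≠ P(0,2)–Q(1,1)≠ P(0,3)–Q(1,3)≠ P(0,3)–Q(1,4)≠ P(0,3)–P(1,2)=  → 5/9 unlike.
Row 1: P(1,0)–Q(1,1)≠ Q(1,1)–P(1,2)≠ Q(1,1)–P(2,2)≠ P(1,2)–Q(1,3)≠ P(1,2)–P(2,2)= P(1,2)–Q(2,3)≠ Q(1,3)–Q(1,4)= Q(1,3)–Q(2,3)= Q(1,3)–P(2,4)≠ Q(1,3)–P(2,2)≠ Q(1,4)–P(2,4)≠ Q(1,4)–Q(2,3)=  → 8/12 unlike.
Row 2: P(2,2)–Q(2,3)≠ P(2,2)–Q(3,2)≠ P(2,2)–P(3,3)= P(2,2)–P(3,1)= Q(2,3)–P(2,4)≠ Q(2,3)–P(3,3)≠ Q(2,3)–Q(3,4)= Q(2,3)–Q(3,2)= P(2,4)–Q(3,4)≠ P(2,4)–P(3,3)=  → 5/10 unlike.
Row 3: P(3,0)–P(3,1)= P(3,0)–P(4,0)= P(3,1)–Q(3,2)≠ P(3,1)–P(4,2)= P(3,1)–P(4,0)= Q(3,2)–P(3,3)≠ Q(3,2)–P(4,2)≠ Q(3,2)–P(4,3)≠ P(3,3)–Q(3,4)≠ P(3,3)–P(4,3)= P(3,3)–P(4,4)= P(3,3)–P(4,2)= Q(3,4)–P(4,4)≠ Q(3,4)–P(4,3)≠  → 7/14 unlike.
Row 4: P(4,2)–P(4,3)= P(4,3)–P(4,4)=  → 0/2 unlike.
Total adjacent occupied pairs: 47; unlike-type pairs: 25.

25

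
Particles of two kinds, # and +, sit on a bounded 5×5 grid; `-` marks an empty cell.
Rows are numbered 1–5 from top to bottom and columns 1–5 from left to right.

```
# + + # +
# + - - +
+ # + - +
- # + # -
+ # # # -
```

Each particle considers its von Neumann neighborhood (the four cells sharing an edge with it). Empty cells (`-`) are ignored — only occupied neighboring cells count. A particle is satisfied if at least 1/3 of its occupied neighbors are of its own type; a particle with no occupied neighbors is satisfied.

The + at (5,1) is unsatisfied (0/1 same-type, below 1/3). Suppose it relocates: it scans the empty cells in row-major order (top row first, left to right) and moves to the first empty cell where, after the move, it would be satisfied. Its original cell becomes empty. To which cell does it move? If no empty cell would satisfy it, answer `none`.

Vacating (5,1). Empty cells in order:
  (2,3): 3/3 same-type → satisfied — stop here.

(2,3)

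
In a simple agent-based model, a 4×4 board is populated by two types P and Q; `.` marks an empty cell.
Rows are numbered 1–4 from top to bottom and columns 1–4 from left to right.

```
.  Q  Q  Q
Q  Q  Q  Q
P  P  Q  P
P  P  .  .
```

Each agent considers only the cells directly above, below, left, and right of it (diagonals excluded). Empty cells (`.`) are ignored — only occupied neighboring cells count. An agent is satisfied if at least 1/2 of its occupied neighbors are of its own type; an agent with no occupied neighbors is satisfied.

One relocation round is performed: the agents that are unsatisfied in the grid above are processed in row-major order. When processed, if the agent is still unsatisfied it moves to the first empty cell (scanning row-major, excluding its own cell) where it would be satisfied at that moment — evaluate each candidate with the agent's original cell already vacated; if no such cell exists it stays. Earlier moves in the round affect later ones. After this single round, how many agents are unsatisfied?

Initially unsatisfied (in order): (3,3), (3,4).
  (3,3) → (1,1).
  (3,4) → (3,3).
Resulting grid:
Q Q Q Q
Q Q Q Q
P P P .
P P . .
All satisfied now.

0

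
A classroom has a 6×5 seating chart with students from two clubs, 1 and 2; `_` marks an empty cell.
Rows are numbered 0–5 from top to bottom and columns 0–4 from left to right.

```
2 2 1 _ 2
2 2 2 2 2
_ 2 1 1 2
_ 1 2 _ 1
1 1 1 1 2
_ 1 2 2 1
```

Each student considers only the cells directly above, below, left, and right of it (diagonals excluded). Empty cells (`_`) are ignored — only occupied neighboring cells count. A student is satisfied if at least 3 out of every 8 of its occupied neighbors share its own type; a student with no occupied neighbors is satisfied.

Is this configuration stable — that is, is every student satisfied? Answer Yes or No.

(0,0)2 2/2 ✓
(0,1)2 2/3 ✓
(0,2)1 0/2 ✗
(0,4)2 1/1 ✓
(1,0)2 2/2 ✓
(1,1)2 4/4 ✓
(1,2)2 2/4 ✓
(1,3)2 2/3 ✓
(1,4)2 3/3 ✓
(2,1)2 1/3 ✗
(2,2)1 1/4 ✗
(2,3)1 1/3 ✗
(2,4)2 1/3 ✗
(3,1)1 1/3 ✗
(3,2)2 0/3 ✗
(3,4)1 0/2 ✗
(4,0)1 1/1 ✓
(4,1)1 4/4 ✓
(4,2)1 2/4 ✓
(4,3)1 1/3 ✗
(4,4)2 0/3 ✗
(5,1)1 1/2 ✓
(5,2)2 1/3 ✗
(5,3)2 1/3 ✗
(5,4)1 0/2 ✗
For instance (0,2) has only 0/2 same-type neighbors, below 3/8.

No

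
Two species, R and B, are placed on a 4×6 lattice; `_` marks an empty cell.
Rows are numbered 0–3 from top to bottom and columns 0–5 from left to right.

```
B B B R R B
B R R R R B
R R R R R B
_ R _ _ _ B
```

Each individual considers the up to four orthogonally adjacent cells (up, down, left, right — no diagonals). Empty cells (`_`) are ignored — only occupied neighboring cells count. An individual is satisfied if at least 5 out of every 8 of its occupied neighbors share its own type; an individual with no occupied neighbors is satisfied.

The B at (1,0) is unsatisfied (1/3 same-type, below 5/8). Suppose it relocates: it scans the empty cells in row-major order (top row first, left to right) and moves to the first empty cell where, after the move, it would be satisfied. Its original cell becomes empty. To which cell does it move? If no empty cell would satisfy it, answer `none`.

Vacating (1,0). Empty cells in order:
  (3,0): 0/2 same-type → still unsatisfied.
  (3,2): 0/2 same-type → still unsatisfied.
  (3,3): 0/1 same-type → still unsatisfied.
  (3,4): 1/2 same-type → still unsatisfied.

none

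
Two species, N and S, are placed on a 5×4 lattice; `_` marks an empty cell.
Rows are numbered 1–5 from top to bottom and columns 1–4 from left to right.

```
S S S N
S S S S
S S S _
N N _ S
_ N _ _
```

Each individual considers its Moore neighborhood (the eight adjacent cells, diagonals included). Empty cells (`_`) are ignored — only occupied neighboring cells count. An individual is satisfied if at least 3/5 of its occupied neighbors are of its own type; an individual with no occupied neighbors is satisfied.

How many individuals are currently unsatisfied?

3

(1,1)S 3/3 ✓
(1,2)S 5/5 ✓
(1,3)S 4/5 ✓
(1,4)N 0/3 ✗
(2,1)S 5/5 ✓
(2,2)S 8/8 ✓
(2,3)S 6/7 ✓
(2,4)S 3/4 ✓
(3,1)S 3/5 ✓
(3,2)S 5/7 ✓
(3,3)S 5/6 ✓
(4,1)N 2/4 ✗
(4,2)N 2/5 ✗
(4,4)S 1/1 ✓
(5,2)N 2/2 ✓
Unsatisfied: (1,4), (4,1), (4,2) — 3 in total.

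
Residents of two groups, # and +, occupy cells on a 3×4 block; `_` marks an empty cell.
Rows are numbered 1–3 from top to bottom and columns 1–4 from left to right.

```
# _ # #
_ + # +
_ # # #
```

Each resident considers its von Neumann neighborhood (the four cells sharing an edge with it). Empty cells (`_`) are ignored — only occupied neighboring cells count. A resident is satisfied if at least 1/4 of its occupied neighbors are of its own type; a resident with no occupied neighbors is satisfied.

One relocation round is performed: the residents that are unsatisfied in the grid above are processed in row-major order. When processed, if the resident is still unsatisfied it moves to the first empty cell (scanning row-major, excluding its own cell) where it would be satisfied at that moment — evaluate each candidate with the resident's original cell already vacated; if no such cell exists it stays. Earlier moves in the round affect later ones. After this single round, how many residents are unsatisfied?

Initially unsatisfied (in order): (2,2), (2,4).
  (2,2): no empty cell satisfies it; stays.
  (2,4) → (1,2).
Resulting grid:
# + # #
_ + # _
_ # # #
Unsatisfied now: (1,1).

1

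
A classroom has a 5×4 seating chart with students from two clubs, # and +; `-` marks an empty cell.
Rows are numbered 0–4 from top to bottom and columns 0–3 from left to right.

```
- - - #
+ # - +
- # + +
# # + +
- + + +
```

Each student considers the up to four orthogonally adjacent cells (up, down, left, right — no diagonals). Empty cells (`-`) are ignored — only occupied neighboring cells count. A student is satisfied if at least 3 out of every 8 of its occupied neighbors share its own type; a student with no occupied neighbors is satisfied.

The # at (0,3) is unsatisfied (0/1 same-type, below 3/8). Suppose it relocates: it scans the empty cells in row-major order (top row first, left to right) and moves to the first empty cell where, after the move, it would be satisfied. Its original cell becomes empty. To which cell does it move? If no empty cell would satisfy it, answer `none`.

(0,1)

Vacating (0,3). Empty cells in order:
  (0,0): 0/1 same-type → still unsatisfied.
  (0,1): 1/1 same-type → satisfied — stop here.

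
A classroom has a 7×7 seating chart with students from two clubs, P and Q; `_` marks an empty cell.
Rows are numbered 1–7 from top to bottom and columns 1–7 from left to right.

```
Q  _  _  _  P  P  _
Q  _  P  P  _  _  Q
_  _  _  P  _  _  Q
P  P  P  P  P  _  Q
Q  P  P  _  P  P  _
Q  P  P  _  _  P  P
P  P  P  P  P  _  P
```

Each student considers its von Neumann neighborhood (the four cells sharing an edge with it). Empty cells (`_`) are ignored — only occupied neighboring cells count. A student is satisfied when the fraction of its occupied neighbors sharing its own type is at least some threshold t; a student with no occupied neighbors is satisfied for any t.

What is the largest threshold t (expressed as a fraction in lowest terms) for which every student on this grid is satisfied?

Row 1: (1,1)Q 1/1 · (1,5)P 1/1 · (1,6)P 1/1
Row 2: (2,1)Q 1/1 · (2,3)P 1/1 · (2,4)P 2/2 · (2,7)Q 1/1
Row 3: (3,4)P 2/2 · (3,7)Q 2/2
Row 4: (4,1)P 1/2 · (4,2)P 3/3 · (4,3)P 3/3 · (4,4)P 3/3 · (4,5)P 2/2 · (4,7)Q 1/1
Row 5: (5,1)Q 1/3 · (5,2)P 3/4 · (5,3)P 3/3 · (5,5)P 2/2 · (5,6)P 2/2
Row 6: (6,1)Q 1/3 · (6,2)P 3/4 · (6,3)P 3/3 · (6,6)P 2/2 · (6,7)P 2/2
Row 7: (7,1)P 1/2 · (7,2)P 3/3 · (7,3)P 3/3 · (7,4)P 2/2 · (7,5)P 1/1 · (7,7)P 1/1
The smallest same-type fraction is 1/3 at (5,1), which reduces to 1/3. Any threshold above that leaves this student unsatisfied.

1/3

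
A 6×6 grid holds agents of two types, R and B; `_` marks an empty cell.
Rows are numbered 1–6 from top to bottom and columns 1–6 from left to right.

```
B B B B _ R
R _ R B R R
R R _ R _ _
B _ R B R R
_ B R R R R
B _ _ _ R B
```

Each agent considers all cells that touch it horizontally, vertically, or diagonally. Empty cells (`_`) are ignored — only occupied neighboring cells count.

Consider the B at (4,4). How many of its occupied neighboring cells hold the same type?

Occupied neighbors of (4,4): (3,4)=R, (4,3)=R, (4,5)=R, (5,3)=R, (5,4)=R, (5,5)=R.
Same type (B): 0 of 6.

0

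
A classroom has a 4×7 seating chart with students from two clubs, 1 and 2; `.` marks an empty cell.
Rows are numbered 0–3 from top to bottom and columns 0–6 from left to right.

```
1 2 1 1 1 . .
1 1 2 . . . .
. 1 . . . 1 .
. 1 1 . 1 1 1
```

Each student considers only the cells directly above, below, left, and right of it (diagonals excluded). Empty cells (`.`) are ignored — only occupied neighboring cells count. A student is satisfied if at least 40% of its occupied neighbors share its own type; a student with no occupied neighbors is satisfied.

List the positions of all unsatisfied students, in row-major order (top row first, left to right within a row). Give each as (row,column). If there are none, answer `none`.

(0,1), (0,2), (1,2)

Row 0: (0,0)1 1/2 ✓ · (0,1)2 0/3 ✗ · (0,2)1 1/3 ✗ · (0,3)1 2/2 ✓ · (0,4)1 1/1 ✓
Row 1: (1,0)1 2/2 ✓ · (1,1)1 2/4 ✓ · (1,2)2 0/2 ✗
Row 2: (2,1)1 2/2 ✓ · (2,5)1 1/1 ✓
Row 3: (3,1)1 2/2 ✓ · (3,2)1 1/1 ✓ · (3,4)1 1/1 ✓ · (3,5)1 3/3 ✓ · (3,6)1 1/1 ✓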